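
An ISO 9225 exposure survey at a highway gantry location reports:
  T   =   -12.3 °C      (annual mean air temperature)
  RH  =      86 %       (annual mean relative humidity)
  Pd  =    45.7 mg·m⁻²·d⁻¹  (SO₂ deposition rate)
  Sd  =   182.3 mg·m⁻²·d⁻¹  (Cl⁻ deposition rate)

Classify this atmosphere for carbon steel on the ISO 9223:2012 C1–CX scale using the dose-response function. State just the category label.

carbon steel: f(T) = +0.150·(T−10) [T≤10 °C] = -3.3450
  Pd branch = 1.77·Pd^0.52·e^(0.02·RH+f) = 2.543 μm/a
  Sd branch = 0.102·Sd^0.62·e^(0.033·RH+0.04·T) = 26.86 μm/a
  r_corr = 2.543 + 26.86 = 29.41 μm/a
29.4 μm/a falls in (25, 50] for carbon steel → category C3

C3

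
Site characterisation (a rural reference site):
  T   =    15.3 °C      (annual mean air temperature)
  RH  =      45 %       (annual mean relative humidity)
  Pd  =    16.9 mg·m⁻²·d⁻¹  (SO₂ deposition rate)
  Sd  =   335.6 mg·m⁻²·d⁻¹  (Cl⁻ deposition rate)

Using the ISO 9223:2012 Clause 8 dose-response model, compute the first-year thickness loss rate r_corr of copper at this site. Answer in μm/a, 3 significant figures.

r_corr = 0.630 μm/a

copper: T>10 °C ⇒ hinge -0.080·(15.3−10) = -0.4240
  sulphur-dioxide contribution → 0.1029 μm/a
  chloride contribution → 0.527 μm/a
  total first-year rate 0.6299 μm/a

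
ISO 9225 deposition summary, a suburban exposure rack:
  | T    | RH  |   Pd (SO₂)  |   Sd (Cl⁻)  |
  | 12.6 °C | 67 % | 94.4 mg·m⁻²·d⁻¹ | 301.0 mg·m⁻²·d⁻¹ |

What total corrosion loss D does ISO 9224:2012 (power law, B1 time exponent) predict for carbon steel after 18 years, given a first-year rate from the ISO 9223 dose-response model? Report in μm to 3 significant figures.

D(18) = 524 μm

carbon steel: temperature factor f = -0.054·(2.6) = -0.1404
  sulphur-dioxide contribution → 62.51 μm/a
  chloride contribution → 53.02 μm/a
  ⇒ r_corr(carbon steel) = 115.5 μm/a
ISO 9224: D(t) = r_corr · t^b with b = 0.523 (carbon steel, B1)
  D(18) = 115.5 × 18^0.523 = 115.5 × 4.534 = 523.8 μm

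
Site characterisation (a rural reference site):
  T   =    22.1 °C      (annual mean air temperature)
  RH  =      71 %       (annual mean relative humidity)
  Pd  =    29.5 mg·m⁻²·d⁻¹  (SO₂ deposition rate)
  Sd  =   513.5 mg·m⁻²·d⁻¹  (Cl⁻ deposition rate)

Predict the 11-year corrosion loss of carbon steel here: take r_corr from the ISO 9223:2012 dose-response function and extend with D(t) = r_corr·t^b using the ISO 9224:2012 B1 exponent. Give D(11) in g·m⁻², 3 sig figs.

D(11) = 4.00e+03 g·m⁻²

carbon steel: T>10 °C ⇒ hinge -0.054·(22.1−10) = -0.6534
  Pd branch = 1.77·Pd^0.52·e^(0.02·RH+f) = 22.14 μm/a
  Cl⁻ term: 0.102·513.5^0.62·exp(0.033·71+0.04·22.1) = 123.2
  r_corr = 22.14 + 123.2 = 145.3 μm/a
ISO 9224: D(t) = r_corr · t^b with b = 0.523 (carbon steel, B1)
  D(11) = 145.3 × 11^0.523 = 145.3 × 3.505 = 509.4 μm
  Mass loss = 509.4 μm × 7.85 g/cm³ = 3999 g·m⁻²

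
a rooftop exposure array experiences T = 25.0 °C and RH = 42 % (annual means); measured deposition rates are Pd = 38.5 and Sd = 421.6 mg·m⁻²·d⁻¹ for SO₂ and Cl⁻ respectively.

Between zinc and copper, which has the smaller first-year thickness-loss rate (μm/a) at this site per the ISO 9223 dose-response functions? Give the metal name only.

copper

zinc: T>10 °C ⇒ hinge -0.071·(25.0−10) = -1.0650
  SO₂ term: 0.0129·38.5^0.44·exp(0.046·42-1.0650) = 0.153
  Cl⁻ term: 0.0175·421.6^0.57·exp(0.008·42+0.085·25.0) = 6.427
  r_corr = 0.153 + 6.427 = 6.58 μm/a
copper: f(T) = -0.080·(T−10) [T>10 °C] = -1.2000
  SO₂ term: 0.0053·38.5^0.26·exp(0.059·42-1.2000) = 0.04915
  Sd branch = 0.01025·Sd^0.27·e^(0.036·RH+0.049·T) = 0.8093 μm/a
  r_corr = 0.04915 + 0.8093 = 0.8585 μm/a
Ordering by μm/a: zinc (6.58) > copper (0.858)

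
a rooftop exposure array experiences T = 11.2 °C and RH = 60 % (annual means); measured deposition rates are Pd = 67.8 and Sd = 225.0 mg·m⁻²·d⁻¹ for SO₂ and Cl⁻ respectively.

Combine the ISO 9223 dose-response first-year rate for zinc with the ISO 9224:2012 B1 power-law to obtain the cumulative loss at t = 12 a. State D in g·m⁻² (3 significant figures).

D(12) = 151 g·m⁻²

zinc: temperature factor f = -0.071·(1.2) = -0.0852
  Pd branch = 0.0129·Pd^0.44·e^(0.046·RH+f) = 1.197 μm/a
  Sd branch = 0.0175·Sd^0.57·e^(0.008·RH+0.085·T) = 1.606 μm/a
  r_corr = 1.197 + 1.606 = 2.802 μm/a
Long-term exponent b (ISO 9224 Table 2, B1) = 0.813
  D(12) = 2.802 × 12^0.813 = 2.802 × 7.54 = 21.13 μm
  Mass loss = 21.13 μm × 7.14 g/cm³ = 150.9 g·m⁻²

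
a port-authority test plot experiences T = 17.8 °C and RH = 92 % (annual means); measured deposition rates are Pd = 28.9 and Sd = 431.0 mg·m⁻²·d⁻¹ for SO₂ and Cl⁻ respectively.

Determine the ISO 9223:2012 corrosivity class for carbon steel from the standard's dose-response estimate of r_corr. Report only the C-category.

carbon steel: T>10 °C ⇒ hinge -0.054·(17.8−10) = -0.4212
  sulphur-dioxide contribution → 42.05 μm/a
  chloride contribution → 186.1 μm/a
  total first-year rate 228.1 μm/a
ISO 9223 Table 2 (carbon steel): 200 < 228 ≤ 700 μm/a ⇒ CX

CX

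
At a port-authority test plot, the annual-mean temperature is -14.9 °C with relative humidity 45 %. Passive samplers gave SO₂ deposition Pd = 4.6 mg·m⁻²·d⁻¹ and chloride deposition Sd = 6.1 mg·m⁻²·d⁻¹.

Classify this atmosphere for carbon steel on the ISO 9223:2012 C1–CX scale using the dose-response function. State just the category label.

C1

carbon steel: temperature factor f = +0.150·(-24.9) = -3.7350
  sulphur-dioxide contribution → 0.2298 μm/a
  chloride contribution → 0.7614 μm/a
  ⇒ r_corr(carbon steel) = 0.9912 μm/a
0.991 μm/a falls in (0, 1.3] for carbon steel → category C1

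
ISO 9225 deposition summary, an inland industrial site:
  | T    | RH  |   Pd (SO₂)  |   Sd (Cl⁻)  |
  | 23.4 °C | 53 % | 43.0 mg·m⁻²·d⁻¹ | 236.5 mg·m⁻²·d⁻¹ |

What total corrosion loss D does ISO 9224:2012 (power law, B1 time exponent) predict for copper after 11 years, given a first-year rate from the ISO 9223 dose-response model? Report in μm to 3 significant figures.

copper: T>10 °C ⇒ hinge -0.080·(23.4−10) = -1.0720
  sulphur-dioxide contribution → 0.11 μm/a
  chloride contribution → 0.9512 μm/a
  ⇒ r_corr(copper) = 1.061 μm/a
ISO 9224: D(t) = r_corr · t^b with b = 0.667 (copper, B1)
  D(11) = 1.061 × 11^0.667 = 1.061 × 4.95 = 5.253 μm

D(11) = 5.25 μm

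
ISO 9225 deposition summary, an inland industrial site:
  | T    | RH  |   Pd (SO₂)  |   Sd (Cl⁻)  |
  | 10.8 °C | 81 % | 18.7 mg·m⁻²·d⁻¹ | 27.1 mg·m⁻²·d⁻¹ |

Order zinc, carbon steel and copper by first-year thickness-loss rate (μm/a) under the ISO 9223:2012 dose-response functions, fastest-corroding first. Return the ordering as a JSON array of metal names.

["carbon steel", "zinc", "copper"]

zinc: temperature factor f = -0.071·(0.8) = -0.0568
  SO₂ term: 0.0129·18.7^0.44·exp(0.046·81-0.0568) = 1.835
  Cl⁻ term: 0.0175·27.1^0.57·exp(0.008·81+0.085·10.8) = 0.5495
  r_corr = 1.835 + 0.5495 = 2.385 μm/a
carbon steel: f(T) = -0.054·(T−10) [T>10 °C] = -0.0432
  Pd branch = 1.77·Pd^0.52·e^(0.02·RH+f) = 39.28 μm/a
  Sd branch = 0.102·Sd^0.62·e^(0.033·RH+0.04·T) = 17.6 μm/a
  sum: 39.28 + 17.6 → r_corr = 56.88 μm/a
copper: T>10 °C ⇒ hinge -0.080·(10.8−10) = -0.0640
  Pd branch = 0.0053·Pd^0.26·e^(0.059·RH+f) = 1.267 μm/a
  Sd branch = 0.01025·Sd^0.27·e^(0.036·RH+0.049·T) = 0.7832 μm/a
  sum: 1.267 + 0.7832 → r_corr = 2.05 μm/a
Ordering by μm/a: carbon steel (56.9) > zinc (2.38) > copper (2.05)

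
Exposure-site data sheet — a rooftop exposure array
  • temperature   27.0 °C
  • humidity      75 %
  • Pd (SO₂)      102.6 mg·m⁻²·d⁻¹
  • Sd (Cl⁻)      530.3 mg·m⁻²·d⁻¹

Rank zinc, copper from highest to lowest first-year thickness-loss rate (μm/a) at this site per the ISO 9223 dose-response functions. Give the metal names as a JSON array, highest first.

zinc: f(T) = -0.071·(T−10) [T>10 °C] = -1.2070
  Pd branch = 0.0129·Pd^0.44·e^(0.046·RH+f) = 0.9324 μm/a
  Sd branch = 0.0175·Sd^0.57·e^(0.008·RH+0.085·T) = 11.31 μm/a
  r_corr = 0.9324 + 11.31 = 12.24 μm/a
copper: temperature factor f = -0.080·(17.0) = -1.3600
  SO₂ term: 0.0053·102.6^0.26·exp(0.059·75-1.3600) = 0.3787
  Sd branch = 0.01025·Sd^0.27·e^(0.036·RH+0.049·T) = 3.115 μm/a
  r_corr = 0.3787 + 3.115 = 3.494 μm/a
Ordering by μm/a: zinc (12.2) > copper (3.49)

["zinc", "copper"]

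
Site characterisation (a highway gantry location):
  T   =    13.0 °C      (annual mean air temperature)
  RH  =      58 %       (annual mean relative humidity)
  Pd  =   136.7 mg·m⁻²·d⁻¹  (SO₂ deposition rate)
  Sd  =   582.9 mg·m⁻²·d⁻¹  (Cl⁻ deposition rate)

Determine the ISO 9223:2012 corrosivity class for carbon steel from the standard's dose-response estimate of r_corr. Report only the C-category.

carbon steel: temperature factor f = -0.054·(3.0) = -0.1620
  SO₂ term: 1.77·136.7^0.52·exp(0.02·58-0.1620) = 61.94
  Sd branch = 0.102·Sd^0.62·e^(0.033·RH+0.04·T) = 60.3 μm/a
  r_corr = 61.94 + 60.3 = 122.2 μm/a
ISO 9223 Table 2 (carbon steel): 80 < 122 ≤ 200 μm/a ⇒ C5

C5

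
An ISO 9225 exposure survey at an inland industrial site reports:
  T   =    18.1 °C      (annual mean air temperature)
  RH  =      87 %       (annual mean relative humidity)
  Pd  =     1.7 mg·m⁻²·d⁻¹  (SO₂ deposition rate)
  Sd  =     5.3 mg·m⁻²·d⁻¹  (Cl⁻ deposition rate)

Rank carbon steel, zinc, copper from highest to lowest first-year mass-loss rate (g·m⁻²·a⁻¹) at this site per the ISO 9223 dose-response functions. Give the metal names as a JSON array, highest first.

["carbon steel", "copper", "zinc"]

carbon steel: T>10 °C ⇒ hinge -0.054·(18.1−10) = -0.4374
  Pd branch = 1.77·Pd^0.52·e^(0.02·RH+f) = 8.581 μm/a
  Cl⁻ term: 0.102·5.3^0.62·exp(0.033·87+0.04·18.1) = 10.45
  sum: 8.581 + 10.45 → r_corr = 19.03 μm/a
  mass loss = 19.03 μm/a × 7.85 g/cm³ = 149.4 g·m⁻²·a⁻¹
zinc: f(T) = -0.071·(T−10) [T>10 °C] = -0.5751
  SO₂ term: 0.0129·1.7^0.44·exp(0.046·87-0.5751) = 0.5015
  Sd branch = 0.0175·Sd^0.57·e^(0.008·RH+0.085·T) = 0.423 μm/a
  r_corr = 0.5015 + 0.423 = 0.9245 μm/a
  mass loss = 0.9245 μm/a × 7.14 g/cm³ = 6.601 g·m⁻²·a⁻¹
copper: temperature factor f = -0.080·(8.1) = -0.6480
  SO₂ term: 0.0053·1.7^0.26·exp(0.059·87-0.6480) = 0.5395
  Sd branch = 0.01025·Sd^0.27·e^(0.036·RH+0.049·T) = 0.8947 μm/a
  sum: 0.5395 + 0.8947 → r_corr = 1.434 μm/a
  mass loss = 1.434 μm/a × 8.96 g/cm³ = 12.85 g·m⁻²·a⁻¹
Ordering by g·m⁻²·a⁻¹: carbon steel (149) > copper (12.9) > zinc (6.6)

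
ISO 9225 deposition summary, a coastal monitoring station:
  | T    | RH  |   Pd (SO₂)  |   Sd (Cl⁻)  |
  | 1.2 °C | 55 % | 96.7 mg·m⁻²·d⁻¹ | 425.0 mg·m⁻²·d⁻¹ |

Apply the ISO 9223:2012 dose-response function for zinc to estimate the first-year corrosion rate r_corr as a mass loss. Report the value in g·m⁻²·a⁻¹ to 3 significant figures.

zinc: f(T) = +0.038·(T−10) [T≤10 °C] = -0.3344
  Pd branch = 0.0129·Pd^0.44·e^(0.046·RH+f) = 0.8664 μm/a
  Sd branch = 0.0175·Sd^0.57·e^(0.008·RH+0.085·T) = 0.9476 μm/a
  r_corr = 0.8664 + 0.9476 = 1.814 μm/a
Convert to mass loss: 1.814 μm/a × 7.14 g/cm³ = 12.95 g·m⁻²·a⁻¹

r_corr = 13.0 g·m⁻²·a⁻¹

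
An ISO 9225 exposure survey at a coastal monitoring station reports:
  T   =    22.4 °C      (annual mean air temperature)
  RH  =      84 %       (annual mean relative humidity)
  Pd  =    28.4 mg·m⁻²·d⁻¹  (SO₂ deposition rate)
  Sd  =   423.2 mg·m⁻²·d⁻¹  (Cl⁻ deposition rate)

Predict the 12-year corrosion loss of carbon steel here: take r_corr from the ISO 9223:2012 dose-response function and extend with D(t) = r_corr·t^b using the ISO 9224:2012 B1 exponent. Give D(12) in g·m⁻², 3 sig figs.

carbon steel: T>10 °C ⇒ hinge -0.054·(22.4−10) = -0.6696
  SO₂ term: 1.77·28.4^0.52·exp(0.02·84-0.6696) = 27.7
  Sd branch = 0.102·Sd^0.62·e^(0.033·RH+0.04·T) = 169.8 μm/a
  r_corr = 27.7 + 169.8 = 197.5 μm/a
ISO 9224: D(t) = r_corr · t^b with b = 0.523 (carbon steel, B1)
  D(12) = 197.5 × 12^0.523 = 197.5 × 3.668 = 724.6 μm
  Mass loss = 724.6 μm × 7.85 g/cm³ = 5688 g·m⁻²

D(12) = 5.69e+03 g·m⁻²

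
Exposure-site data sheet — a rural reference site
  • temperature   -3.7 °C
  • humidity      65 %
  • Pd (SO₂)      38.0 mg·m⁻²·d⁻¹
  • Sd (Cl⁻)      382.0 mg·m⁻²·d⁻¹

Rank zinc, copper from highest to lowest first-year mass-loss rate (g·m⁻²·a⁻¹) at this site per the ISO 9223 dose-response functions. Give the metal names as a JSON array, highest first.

["zinc", "copper"]

zinc: T≤10 °C ⇒ hinge +0.038·(-3.7−10) = -0.5206
  Pd branch = 0.0129·Pd^0.44·e^(0.046·RH+f) = 0.7553 μm/a
  Cl⁻ term: 0.0175·382.0^0.57·exp(0.008·65+0.085·-3.7) = 0.6369
  r_corr = 0.7553 + 0.6369 = 1.392 μm/a
  mass loss = 1.392 μm/a × 7.14 g/cm³ = 9.94 g·m⁻²·a⁻¹
copper: temperature factor f = +0.126·(-13.7) = -1.7262
  SO₂ term: 0.0053·38.0^0.26·exp(0.059·65-1.7262) = 0.1124
  Sd branch = 0.01025·Sd^0.27·e^(0.036·RH+0.049·T) = 0.442 μm/a
  sum: 0.1124 + 0.442 → r_corr = 0.5544 μm/a
  mass loss = 0.5544 μm/a × 8.96 g/cm³ = 4.967 g·m⁻²·a⁻¹
Ordering by g·m⁻²·a⁻¹: zinc (9.94) > copper (4.97)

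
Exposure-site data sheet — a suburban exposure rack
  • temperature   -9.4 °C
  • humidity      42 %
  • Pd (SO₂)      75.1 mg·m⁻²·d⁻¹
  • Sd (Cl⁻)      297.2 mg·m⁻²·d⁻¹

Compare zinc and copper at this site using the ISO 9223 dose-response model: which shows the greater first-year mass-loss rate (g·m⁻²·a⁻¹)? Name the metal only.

zinc: T≤10 °C ⇒ hinge +0.038·(-9.4−10) = -0.7372
  SO₂ term: 0.0129·75.1^0.44·exp(0.046·42-0.7372) = 0.2849
  Sd branch = 0.0175·Sd^0.57·e^(0.008·RH+0.085·T) = 0.2829 μm/a
  sum: 0.2849 + 0.2829 → r_corr = 0.5678 μm/a
  mass loss = 0.5678 μm/a × 7.14 g/cm³ = 4.054 g·m⁻²·a⁻¹
copper: temperature factor f = +0.126·(-19.4) = -2.4444
  Pd branch = 0.0053·Pd^0.26·e^(0.059·RH+f) = 0.01685 μm/a
  Sd branch = 0.01025·Sd^0.27·e^(0.036·RH+0.049·T) = 0.1365 μm/a
  r_corr = 0.01685 + 0.1365 = 0.1533 μm/a
  mass loss = 0.1533 μm/a × 8.96 g/cm³ = 1.374 g·m⁻²·a⁻¹
Ordering by g·m⁻²·a⁻¹: zinc (4.05) > copper (1.37)

zinc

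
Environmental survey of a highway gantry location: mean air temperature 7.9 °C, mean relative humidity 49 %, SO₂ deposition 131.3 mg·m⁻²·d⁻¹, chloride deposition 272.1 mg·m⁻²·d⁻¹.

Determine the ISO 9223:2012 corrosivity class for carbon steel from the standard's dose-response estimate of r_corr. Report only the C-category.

carbon steel: T≤10 °C ⇒ hinge +0.150·(7.9−10) = -0.3150
  Pd branch = 1.77·Pd^0.52·e^(0.02·RH+f) = 43.48 μm/a
  Sd branch = 0.102·Sd^0.62·e^(0.033·RH+0.04·T) = 22.78 μm/a
  r_corr = 43.48 + 22.78 = 66.26 μm/a
ISO 9223 Table 2 (carbon steel): 50 < 66.3 ≤ 80 μm/a ⇒ C4

C4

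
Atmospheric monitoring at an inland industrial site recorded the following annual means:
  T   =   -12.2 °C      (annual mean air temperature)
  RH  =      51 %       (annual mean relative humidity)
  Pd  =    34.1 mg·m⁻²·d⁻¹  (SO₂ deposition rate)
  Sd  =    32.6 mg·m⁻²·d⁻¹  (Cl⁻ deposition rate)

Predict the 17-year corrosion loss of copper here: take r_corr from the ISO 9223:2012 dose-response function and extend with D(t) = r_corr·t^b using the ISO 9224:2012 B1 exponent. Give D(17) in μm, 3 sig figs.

copper: temperature factor f = +0.126·(-22.2) = -2.7972
  SO₂ term: 0.0053·34.1^0.26·exp(0.059·51-2.7972) = 0.0164
  Cl⁻ term: 0.01025·32.6^0.27·exp(0.036·51+0.049·-12.2) = 0.09058
  r_corr = 0.0164 + 0.09058 = 0.107 μm/a
Long-term exponent b (ISO 9224 Table 2, B1) = 0.667
  D(17) = 0.107 × 17^0.667 = 0.107 × 6.618 = 0.708 μm

D(17) = 0.708 μm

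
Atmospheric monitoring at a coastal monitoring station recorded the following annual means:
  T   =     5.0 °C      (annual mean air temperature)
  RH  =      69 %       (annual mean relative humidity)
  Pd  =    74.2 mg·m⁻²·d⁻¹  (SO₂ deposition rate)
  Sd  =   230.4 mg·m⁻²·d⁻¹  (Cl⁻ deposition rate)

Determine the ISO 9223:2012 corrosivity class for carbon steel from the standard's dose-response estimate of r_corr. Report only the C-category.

C4

carbon steel: f(T) = +0.150·(T−10) [T≤10 °C] = -0.7500
  Pd branch = 1.77·Pd^0.52·e^(0.02·RH+f) = 31.2 μm/a
  Sd branch = 0.102·Sd^0.62·e^(0.033·RH+0.04·T) = 35.41 μm/a
  r_corr = 31.2 + 35.41 = 66.61 μm/a
66.6 μm/a falls in (50, 80] for carbon steel → category C4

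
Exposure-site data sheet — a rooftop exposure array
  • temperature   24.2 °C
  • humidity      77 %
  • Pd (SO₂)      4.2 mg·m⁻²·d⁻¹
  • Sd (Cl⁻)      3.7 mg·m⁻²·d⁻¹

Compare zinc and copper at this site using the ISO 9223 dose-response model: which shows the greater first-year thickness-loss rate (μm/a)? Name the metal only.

zinc: T>10 °C ⇒ hinge -0.071·(24.2−10) = -1.0082
  Pd branch = 0.0129·Pd^0.44·e^(0.046·RH+f) = 0.3057 μm/a
  Sd branch = 0.0175·Sd^0.57·e^(0.008·RH+0.085·T) = 0.5343 μm/a
  r_corr = 0.3057 + 0.5343 = 0.84 μm/a
copper: f(T) = -0.080·(T−10) [T>10 °C] = -1.1360
  Pd branch = 0.0053·Pd^0.26·e^(0.059·RH+f) = 0.2323 μm/a
  Sd branch = 0.01025·Sd^0.27·e^(0.036·RH+0.049·T) = 0.7638 μm/a
  sum: 0.2323 + 0.7638 → r_corr = 0.9961 μm/a
Ordering by μm/a: copper (0.996) > zinc (0.84)

copper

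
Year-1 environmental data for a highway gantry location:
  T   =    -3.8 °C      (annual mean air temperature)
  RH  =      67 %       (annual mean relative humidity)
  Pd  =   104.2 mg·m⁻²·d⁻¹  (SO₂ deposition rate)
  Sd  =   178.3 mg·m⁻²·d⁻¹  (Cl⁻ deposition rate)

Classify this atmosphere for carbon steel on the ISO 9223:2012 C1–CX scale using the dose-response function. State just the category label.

carbon steel: temperature factor f = +0.150·(-13.8) = -2.0700
  sulphur-dioxide contribution → 9.555 μm/a
  chloride contribution → 19.89 μm/a
  total first-year rate 29.44 μm/a
29.4 μm/a falls in (25, 50] for carbon steel → category C3

C3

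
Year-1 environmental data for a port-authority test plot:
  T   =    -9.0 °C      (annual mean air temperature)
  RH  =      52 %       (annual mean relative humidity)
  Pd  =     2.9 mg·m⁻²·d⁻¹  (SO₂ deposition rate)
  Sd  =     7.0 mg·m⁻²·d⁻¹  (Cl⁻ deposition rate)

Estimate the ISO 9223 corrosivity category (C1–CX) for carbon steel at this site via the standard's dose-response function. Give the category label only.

carbon steel: T≤10 °C ⇒ hinge +0.150·(-9.0−10) = -2.8500
  SO₂ term: 1.77·2.9^0.52·exp(0.02·52-2.8500) = 0.5039
  Cl⁻ term: 0.102·7.0^0.62·exp(0.033·52+0.04·-9.0) = 1.323
  sum: 0.5039 + 1.323 → r_corr = 1.827 μm/a
Category bounds: 1.3…25 μm/a bracket r_corr ⇒ C2

C2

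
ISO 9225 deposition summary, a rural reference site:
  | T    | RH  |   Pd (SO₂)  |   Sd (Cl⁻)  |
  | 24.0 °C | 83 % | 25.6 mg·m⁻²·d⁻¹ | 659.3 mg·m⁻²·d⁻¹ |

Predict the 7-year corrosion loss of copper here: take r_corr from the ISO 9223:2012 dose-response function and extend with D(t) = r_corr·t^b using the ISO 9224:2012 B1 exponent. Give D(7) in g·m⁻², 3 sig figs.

copper: temperature factor f = -0.080·(14.0) = -1.1200
  sulphur-dioxide contribution → 0.538 μm/a
  chloride contribution → 3.804 μm/a
  total first-year rate 4.342 μm/a
Long-term exponent b (ISO 9224 Table 2, B1) = 0.667
  D(7) = 4.342 × 7^0.667 = 4.342 × 3.662 = 15.9 μm
  Mass loss = 15.9 μm × 8.96 g/cm³ = 142.5 g·m⁻²

D(7) = 142 g·m⁻²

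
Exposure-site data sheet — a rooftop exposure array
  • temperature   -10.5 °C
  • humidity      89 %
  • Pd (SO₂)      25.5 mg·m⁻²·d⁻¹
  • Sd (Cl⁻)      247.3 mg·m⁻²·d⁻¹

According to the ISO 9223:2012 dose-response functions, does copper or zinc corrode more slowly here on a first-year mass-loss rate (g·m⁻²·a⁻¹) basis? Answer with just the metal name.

copper: f(T) = +0.126·(T−10) [T≤10 °C] = -2.5830
  Pd branch = 0.0053·Pd^0.26·e^(0.059·RH+f) = 0.1773 μm/a
  Sd branch = 0.01025·Sd^0.27·e^(0.036·RH+0.049·T) = 0.6682 μm/a
  r_corr = 0.1773 + 0.6682 = 0.8455 μm/a
  mass loss = 0.8455 μm/a × 8.96 g/cm³ = 7.576 g·m⁻²·a⁻¹
zinc: T≤10 °C ⇒ hinge +0.038·(-10.5−10) = -0.7790
  SO₂ term: 0.0129·25.5^0.44·exp(0.046·89-0.7790) = 1.476
  Cl⁻ term: 0.0175·247.3^0.57·exp(0.008·89+0.085·-10.5) = 0.3379
  r_corr = 1.476 + 0.3379 = 1.814 μm/a
  mass loss = 1.814 μm/a × 7.14 g/cm³ = 12.95 g·m⁻²·a⁻¹
Ordering by g·m⁻²·a⁻¹: zinc (13) > copper (7.58)

copper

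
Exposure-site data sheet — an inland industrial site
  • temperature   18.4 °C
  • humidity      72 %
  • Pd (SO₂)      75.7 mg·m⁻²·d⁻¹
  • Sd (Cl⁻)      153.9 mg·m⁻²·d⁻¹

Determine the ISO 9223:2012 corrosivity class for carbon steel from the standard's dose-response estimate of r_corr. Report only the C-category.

carbon steel: temperature factor f = -0.054·(8.4) = -0.4536
  sulphur-dioxide contribution → 45.03 μm/a
  chloride contribution → 52.03 μm/a
  ⇒ r_corr(carbon steel) = 97.05 μm/a
97.1 μm/a falls in (80, 200] for carbon steel → category C5

C5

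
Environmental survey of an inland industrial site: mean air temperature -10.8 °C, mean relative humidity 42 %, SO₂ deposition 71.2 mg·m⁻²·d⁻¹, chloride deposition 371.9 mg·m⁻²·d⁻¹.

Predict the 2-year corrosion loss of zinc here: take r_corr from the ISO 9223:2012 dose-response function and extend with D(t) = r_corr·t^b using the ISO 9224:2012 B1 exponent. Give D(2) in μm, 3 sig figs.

D(2) = 0.965 μm

zinc: f(T) = +0.038·(T−10) [T≤10 °C] = -0.7904
  SO₂ term: 0.0129·71.2^0.44·exp(0.046·42-0.7904) = 0.2639
  Cl⁻ term: 0.0175·371.9^0.57·exp(0.008·42+0.085·-10.8) = 0.2854
  sum: 0.2639 + 0.2854 → r_corr = 0.5493 μm/a
ISO 9224: D(t) = r_corr · t^b with b = 0.813 (zinc, B1)
  D(2) = 0.5493 × 2^0.813 = 0.5493 × 1.757 = 0.965 μm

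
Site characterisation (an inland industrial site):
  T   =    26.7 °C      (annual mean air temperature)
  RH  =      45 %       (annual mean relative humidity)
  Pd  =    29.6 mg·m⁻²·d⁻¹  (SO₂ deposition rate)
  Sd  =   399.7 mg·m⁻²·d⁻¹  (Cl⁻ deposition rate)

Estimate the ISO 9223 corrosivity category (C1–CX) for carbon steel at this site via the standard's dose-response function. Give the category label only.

C4

carbon steel: f(T) = -0.054·(T−10) [T>10 °C] = -0.9018
  Pd branch = 1.77·Pd^0.52·e^(0.02·RH+f) = 10.29 μm/a
  Sd branch = 0.102·Sd^0.62·e^(0.033·RH+0.04·T) = 53.76 μm/a
  r_corr = 10.29 + 53.76 = 64.04 μm/a
ISO 9223 Table 2 (carbon steel): 50 < 64 ≤ 80 μm/a ⇒ C4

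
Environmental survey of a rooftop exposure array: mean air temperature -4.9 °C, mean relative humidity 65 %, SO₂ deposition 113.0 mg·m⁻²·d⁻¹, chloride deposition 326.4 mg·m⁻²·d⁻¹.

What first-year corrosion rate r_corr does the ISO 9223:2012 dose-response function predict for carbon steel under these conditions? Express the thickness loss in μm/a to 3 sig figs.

carbon steel: temperature factor f = +0.150·(-14.9) = -2.2350
  SO₂ term: 1.77·113.0^0.52·exp(0.02·65-2.2350) = 8.119
  Sd branch = 0.102·Sd^0.62·e^(0.033·RH+0.04·T) = 25.92 μm/a
  sum: 8.119 + 25.92 → r_corr = 34.03 μm/a

r_corr = 34.0 μm/a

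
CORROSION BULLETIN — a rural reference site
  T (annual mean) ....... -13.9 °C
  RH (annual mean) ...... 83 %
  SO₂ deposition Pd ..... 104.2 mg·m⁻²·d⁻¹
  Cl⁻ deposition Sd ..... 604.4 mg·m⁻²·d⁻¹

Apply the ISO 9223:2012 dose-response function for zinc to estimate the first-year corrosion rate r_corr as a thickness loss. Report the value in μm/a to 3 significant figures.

r_corr = 2.23 μm/a

zinc: f(T) = +0.038·(T−10) [T≤10 °C] = -0.9082
  Pd branch = 0.0129·Pd^0.44·e^(0.046·RH+f) = 1.829 μm/a
  Sd branch = 0.0175·Sd^0.57·e^(0.008·RH+0.085·T) = 0.4015 μm/a
  sum: 1.829 + 0.4015 → r_corr = 2.23 μm/a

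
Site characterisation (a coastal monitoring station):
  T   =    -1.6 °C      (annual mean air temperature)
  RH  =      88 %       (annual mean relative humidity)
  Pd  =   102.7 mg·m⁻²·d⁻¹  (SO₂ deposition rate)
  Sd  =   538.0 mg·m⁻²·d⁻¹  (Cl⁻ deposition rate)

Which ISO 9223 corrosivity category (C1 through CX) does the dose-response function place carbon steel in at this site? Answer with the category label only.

C5

carbon steel: temperature factor f = +0.150·(-11.6) = -1.7400
  Pd branch = 1.77·Pd^0.52·e^(0.02·RH+f) = 20.08 μm/a
  Cl⁻ term: 0.102·538.0^0.62·exp(0.033·88+0.04·-1.6) = 86.12
  r_corr = 20.08 + 86.12 = 106.2 μm/a
ISO 9223 Table 2 (carbon steel): 80 < 106 ≤ 200 μm/a ⇒ C5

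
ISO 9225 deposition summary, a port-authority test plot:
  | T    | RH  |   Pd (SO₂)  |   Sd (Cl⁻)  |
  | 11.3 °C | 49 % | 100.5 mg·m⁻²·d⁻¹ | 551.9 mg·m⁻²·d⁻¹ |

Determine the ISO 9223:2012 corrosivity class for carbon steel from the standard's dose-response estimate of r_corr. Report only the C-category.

carbon steel: T>10 °C ⇒ hinge -0.054·(11.3−10) = -0.0702
  SO₂ term: 1.77·100.5^0.52·exp(0.02·49-0.0702) = 48.33
  Sd branch = 0.102·Sd^0.62·e^(0.033·RH+0.04·T) = 40.47 μm/a
  r_corr = 48.33 + 40.47 = 88.8 μm/a
Category bounds: 80…200 μm/a bracket r_corr ⇒ C5

C5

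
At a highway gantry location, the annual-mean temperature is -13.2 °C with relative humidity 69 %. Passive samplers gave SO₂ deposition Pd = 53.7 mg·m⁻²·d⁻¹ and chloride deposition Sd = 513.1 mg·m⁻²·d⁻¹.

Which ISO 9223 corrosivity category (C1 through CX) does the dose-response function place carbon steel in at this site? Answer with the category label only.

C3

carbon steel: f(T) = +0.150·(T−10) [T≤10 °C] = -3.4800
  sulphur-dioxide contribution → 1.72 μm/a
  chloride contribution → 28.09 μm/a
  total first-year rate 29.81 μm/a
ISO 9223 Table 2 (carbon steel): 25 < 29.8 ≤ 50 μm/a ⇒ C3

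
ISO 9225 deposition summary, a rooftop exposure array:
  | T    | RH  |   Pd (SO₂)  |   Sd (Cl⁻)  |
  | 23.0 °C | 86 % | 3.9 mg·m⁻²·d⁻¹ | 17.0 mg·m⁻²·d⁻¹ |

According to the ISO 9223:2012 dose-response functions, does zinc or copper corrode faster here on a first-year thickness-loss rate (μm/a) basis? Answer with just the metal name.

copper

zinc: temperature factor f = -0.071·(13.0) = -0.9230
  SO₂ term: 0.0129·3.9^0.44·exp(0.046·86-0.9230) = 0.4874
  Sd branch = 0.0175·Sd^0.57·e^(0.008·RH+0.085·T) = 1.237 μm/a
  r_corr = 0.4874 + 1.237 = 1.724 μm/a
copper: f(T) = -0.080·(T−10) [T>10 °C] = -1.0400
  Pd branch = 0.0053·Pd^0.26·e^(0.059·RH+f) = 0.4265 μm/a
  Sd branch = 0.01025·Sd^0.27·e^(0.036·RH+0.049·T) = 1.503 μm/a
  sum: 0.4265 + 1.503 → r_corr = 1.93 μm/a
Ordering by μm/a: copper (1.93) > zinc (1.72)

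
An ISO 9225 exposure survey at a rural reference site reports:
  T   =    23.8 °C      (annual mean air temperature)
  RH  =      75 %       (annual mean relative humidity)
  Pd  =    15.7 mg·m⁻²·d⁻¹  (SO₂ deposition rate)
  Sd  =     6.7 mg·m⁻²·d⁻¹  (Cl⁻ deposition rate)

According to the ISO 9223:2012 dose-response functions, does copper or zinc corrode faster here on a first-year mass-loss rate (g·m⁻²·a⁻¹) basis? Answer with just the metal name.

copper: f(T) = -0.080·(T−10) [T>10 °C] = -1.1040
  SO₂ term: 0.0053·15.7^0.26·exp(0.059·75-1.1040) = 0.3003
  Cl⁻ term: 0.01025·6.7^0.27·exp(0.036·75+0.049·23.8) = 0.8182
  sum: 0.3003 + 0.8182 → r_corr = 1.118 μm/a
  mass loss = 1.118 μm/a × 8.96 g/cm³ = 10.02 g·m⁻²·a⁻¹
zinc: f(T) = -0.071·(T−10) [T>10 °C] = -0.9798
  SO₂ term: 0.0129·15.7^0.44·exp(0.046·75-0.9798) = 0.5124
  Cl⁻ term: 0.0175·6.7^0.57·exp(0.008·75+0.085·23.8) = 0.7129
  r_corr = 0.5124 + 0.7129 = 1.225 μm/a
  mass loss = 1.225 μm/a × 7.14 g/cm³ = 8.749 g·m⁻²·a⁻¹
Ordering by g·m⁻²·a⁻¹: copper (10) > zinc (8.75)

copper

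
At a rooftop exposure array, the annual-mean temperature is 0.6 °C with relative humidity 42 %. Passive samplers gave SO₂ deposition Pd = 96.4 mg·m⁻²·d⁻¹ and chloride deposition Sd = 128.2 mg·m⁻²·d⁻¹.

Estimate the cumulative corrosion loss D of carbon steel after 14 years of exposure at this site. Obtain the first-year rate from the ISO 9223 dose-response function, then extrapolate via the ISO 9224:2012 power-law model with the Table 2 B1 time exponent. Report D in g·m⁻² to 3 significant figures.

carbon steel: temperature factor f = +0.150·(-9.4) = -1.4100
  sulphur-dioxide contribution → 10.77 μm/a
  chloride contribution → 8.469 μm/a
  ⇒ r_corr(carbon steel) = 19.24 μm/a
Power-law: D(14) = r_corr · 14^0.523
  D(14) = 19.24 × 14^0.523 = 19.24 × 3.976 = 76.48 μm
  Mass loss = 76.48 μm × 7.85 g/cm³ = 600.4 g·m⁻²

D(14) = 600 g·m⁻²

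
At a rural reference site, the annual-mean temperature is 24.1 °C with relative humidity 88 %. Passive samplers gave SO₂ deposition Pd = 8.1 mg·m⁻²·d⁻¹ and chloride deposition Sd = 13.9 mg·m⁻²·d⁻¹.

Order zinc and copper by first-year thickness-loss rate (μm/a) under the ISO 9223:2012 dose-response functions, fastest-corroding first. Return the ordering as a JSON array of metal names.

["copper", "zinc"]

zinc: f(T) = -0.071·(T−10) [T>10 °C] = -1.0011
  Pd branch = 0.0129·Pd^0.44·e^(0.046·RH+f) = 0.6817 μm/a
  Sd branch = 0.0175·Sd^0.57·e^(0.008·RH+0.085·T) = 1.23 μm/a
  sum: 0.6817 + 1.23 → r_corr = 1.912 μm/a
copper: T>10 °C ⇒ hinge -0.080·(24.1−10) = -1.1280
  Pd branch = 0.0053·Pd^0.26·e^(0.059·RH+f) = 0.5314 μm/a
  Cl⁻ term: 0.01025·13.9^0.27·exp(0.036·88+0.049·24.1) = 1.615
  sum: 0.5314 + 1.615 → r_corr = 2.146 μm/a
Ordering by μm/a: copper (2.15) > zinc (1.91)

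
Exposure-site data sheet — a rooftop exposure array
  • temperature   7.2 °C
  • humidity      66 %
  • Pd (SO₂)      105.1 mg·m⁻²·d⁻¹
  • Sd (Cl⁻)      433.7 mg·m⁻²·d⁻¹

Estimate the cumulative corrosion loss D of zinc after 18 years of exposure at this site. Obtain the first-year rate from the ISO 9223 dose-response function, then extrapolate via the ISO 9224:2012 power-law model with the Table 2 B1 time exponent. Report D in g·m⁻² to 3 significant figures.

D(18) = 271 g·m⁻²

zinc: f(T) = +0.038·(T−10) [T≤10 °C] = -0.1064
  sulphur-dioxide contribution → 1.872 μm/a
  chloride contribution → 1.743 μm/a
  ⇒ r_corr(zinc) = 3.616 μm/a
ISO 9224: D(t) = r_corr · t^b with b = 0.813 (zinc, B1)
  D(18) = 3.616 × 18^0.813 = 3.616 × 10.48 = 37.91 μm
  Mass loss = 37.91 μm × 7.14 g/cm³ = 270.7 g·m⁻²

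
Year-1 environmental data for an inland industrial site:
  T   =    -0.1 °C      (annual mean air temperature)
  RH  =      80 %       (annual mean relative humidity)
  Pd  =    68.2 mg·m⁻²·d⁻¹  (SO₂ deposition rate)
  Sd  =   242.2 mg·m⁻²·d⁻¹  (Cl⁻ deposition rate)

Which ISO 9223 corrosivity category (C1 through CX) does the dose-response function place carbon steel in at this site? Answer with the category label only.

carbon steel: f(T) = +0.150·(T−10) [T≤10 °C] = -1.5150
  SO₂ term: 1.77·68.2^0.52·exp(0.02·80-1.5150) = 17.32
  Sd branch = 0.102·Sd^0.62·e^(0.033·RH+0.04·T) = 42.81 μm/a
  r_corr = 17.32 + 42.81 = 60.13 μm/a
ISO 9223 Table 2 (carbon steel): 50 < 60.1 ≤ 80 μm/a ⇒ C4

C4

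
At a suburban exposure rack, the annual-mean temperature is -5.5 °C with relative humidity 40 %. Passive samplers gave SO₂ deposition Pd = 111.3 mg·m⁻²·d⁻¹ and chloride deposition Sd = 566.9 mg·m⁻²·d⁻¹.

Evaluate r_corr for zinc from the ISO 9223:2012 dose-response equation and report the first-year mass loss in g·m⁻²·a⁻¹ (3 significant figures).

zinc: f(T) = +0.038·(T−10) [T≤10 °C] = -0.5890
  Pd branch = 0.0129·Pd^0.44·e^(0.046·RH+f) = 0.3584 μm/a
  Cl⁻ term: 0.0175·566.9^0.57·exp(0.008·40+0.085·-5.5) = 0.5604
  sum: 0.3584 + 0.5604 → r_corr = 0.9188 μm/a
Convert to mass loss: 0.9188 μm/a × 7.14 g/cm³ = 6.56 g·m⁻²·a⁻¹

r_corr = 6.56 g·m⁻²·a⁻¹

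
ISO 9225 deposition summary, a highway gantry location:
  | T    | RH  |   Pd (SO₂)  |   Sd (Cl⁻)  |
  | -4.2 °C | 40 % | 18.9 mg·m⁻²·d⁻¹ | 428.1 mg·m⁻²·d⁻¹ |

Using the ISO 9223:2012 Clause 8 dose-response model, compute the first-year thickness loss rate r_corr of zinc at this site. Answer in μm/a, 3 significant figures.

r_corr = 0.706 μm/a

zinc: f(T) = +0.038·(T−10) [T≤10 °C] = -0.5396
  sulphur-dioxide contribution → 0.1726 μm/a
  chloride contribution → 0.5333 μm/a
  total first-year rate 0.7059 μm/a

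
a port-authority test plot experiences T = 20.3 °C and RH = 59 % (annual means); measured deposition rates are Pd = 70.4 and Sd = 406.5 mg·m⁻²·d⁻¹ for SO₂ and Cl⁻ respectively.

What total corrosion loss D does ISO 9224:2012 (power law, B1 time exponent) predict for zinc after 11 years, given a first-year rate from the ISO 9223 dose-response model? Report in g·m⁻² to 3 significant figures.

zinc: f(T) = -0.071·(T−10) [T>10 °C] = -0.7313
  sulphur-dioxide contribution → 0.609 μm/a
  chloride contribution → 4.837 μm/a
  total first-year rate 5.446 μm/a
Power-law: D(11) = r_corr · 11^0.813
  D(11) = 5.446 × 11^0.813 = 5.446 × 7.025 = 38.26 μm
  Mass loss = 38.26 μm × 7.14 g/cm³ = 273.2 g·m⁻²

D(11) = 273 g·m⁻²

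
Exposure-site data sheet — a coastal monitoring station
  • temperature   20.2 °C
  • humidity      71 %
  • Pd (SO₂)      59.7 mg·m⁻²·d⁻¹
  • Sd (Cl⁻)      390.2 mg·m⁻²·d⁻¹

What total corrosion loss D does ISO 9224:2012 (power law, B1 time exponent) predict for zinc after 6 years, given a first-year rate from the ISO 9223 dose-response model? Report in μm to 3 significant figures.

D(6) = 26.4 μm

zinc: T>10 °C ⇒ hinge -0.071·(20.2−10) = -0.7242
  sulphur-dioxide contribution → 0.9906 μm/a
  chloride contribution → 5.157 μm/a
  ⇒ r_corr(zinc) = 6.148 μm/a
ISO 9224: D(t) = r_corr · t^b with b = 0.813 (zinc, B1)
  D(6) = 6.148 × 6^0.813 = 6.148 × 4.292 = 26.39 μm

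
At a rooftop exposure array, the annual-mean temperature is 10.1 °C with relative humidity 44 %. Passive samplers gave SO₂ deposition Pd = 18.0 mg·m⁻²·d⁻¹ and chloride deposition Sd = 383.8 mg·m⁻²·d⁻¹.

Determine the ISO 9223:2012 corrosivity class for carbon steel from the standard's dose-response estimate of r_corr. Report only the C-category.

carbon steel: f(T) = -0.054·(T−10) [T>10 °C] = -0.0054
  SO₂ term: 1.77·18.0^0.52·exp(0.02·44-0.0054) = 19.08
  Sd branch = 0.102·Sd^0.62·e^(0.033·RH+0.04·T) = 26.11 μm/a
  r_corr = 19.08 + 26.11 = 45.19 μm/a
45.2 μm/a falls in (25, 50] for carbon steel → category C3

C3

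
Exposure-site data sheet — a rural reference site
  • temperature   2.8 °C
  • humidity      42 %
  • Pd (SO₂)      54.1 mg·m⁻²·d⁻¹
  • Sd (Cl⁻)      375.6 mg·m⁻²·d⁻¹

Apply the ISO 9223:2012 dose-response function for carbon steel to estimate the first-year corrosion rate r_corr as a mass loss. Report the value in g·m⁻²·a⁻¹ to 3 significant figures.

r_corr = 228 g·m⁻²·a⁻¹

carbon steel: f(T) = +0.150·(T−10) [T≤10 °C] = -1.0800
  sulphur-dioxide contribution → 11.09 μm/a
  chloride contribution → 18.01 μm/a
  total first-year rate 29.1 μm/a
Convert to mass loss: 29.1 μm/a × 7.85 g/cm³ = 228.4 g·m⁻²·a⁻¹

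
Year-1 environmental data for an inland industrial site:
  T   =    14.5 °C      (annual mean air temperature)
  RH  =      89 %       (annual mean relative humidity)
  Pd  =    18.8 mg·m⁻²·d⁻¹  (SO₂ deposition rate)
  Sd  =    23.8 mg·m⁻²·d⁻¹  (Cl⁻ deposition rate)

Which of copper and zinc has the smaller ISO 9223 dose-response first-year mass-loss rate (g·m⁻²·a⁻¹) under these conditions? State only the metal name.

copper: temperature factor f = -0.080·(4.5) = -0.3600
  sulphur-dioxide contribution → 1.512 μm/a
  chloride contribution → 1.209 μm/a
  total first-year rate 2.722 μm/a
  mass loss = 2.722 μm/a × 8.96 g/cm³ = 24.38 g·m⁻²·a⁻¹
zinc: temperature factor f = -0.071·(4.5) = -0.3195
  sulphur-dioxide contribution → 2.044 μm/a
  chloride contribution → 0.745 μm/a
  total first-year rate 2.789 μm/a
  mass loss = 2.789 μm/a × 7.14 g/cm³ = 19.91 g·m⁻²·a⁻¹
Ordering by g·m⁻²·a⁻¹: copper (24.4) > zinc (19.9)

zinc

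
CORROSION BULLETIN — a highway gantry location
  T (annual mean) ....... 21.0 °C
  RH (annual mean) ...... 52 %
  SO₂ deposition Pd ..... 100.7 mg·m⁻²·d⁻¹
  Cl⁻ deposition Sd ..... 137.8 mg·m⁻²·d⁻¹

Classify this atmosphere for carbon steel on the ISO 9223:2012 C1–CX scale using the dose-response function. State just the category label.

carbon steel: T>10 °C ⇒ hinge -0.054·(21.0−10) = -0.5940
  Pd branch = 1.77·Pd^0.52·e^(0.02·RH+f) = 30.43 μm/a
  Cl⁻ term: 0.102·137.8^0.62·exp(0.033·52+0.04·21.0) = 27.86
  r_corr = 30.43 + 27.86 = 58.29 μm/a
ISO 9223 Table 2 (carbon steel): 50 < 58.3 ≤ 80 μm/a ⇒ C4

C4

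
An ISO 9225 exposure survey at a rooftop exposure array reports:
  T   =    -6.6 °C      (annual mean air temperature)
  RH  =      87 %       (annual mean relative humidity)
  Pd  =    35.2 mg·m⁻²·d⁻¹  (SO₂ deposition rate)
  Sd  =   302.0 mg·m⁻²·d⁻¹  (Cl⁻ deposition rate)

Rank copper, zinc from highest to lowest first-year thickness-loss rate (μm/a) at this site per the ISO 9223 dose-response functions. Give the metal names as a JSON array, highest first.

["zinc", "copper"]

copper: f(T) = +0.126·(T−10) [T≤10 °C] = -2.0916
  SO₂ term: 0.0053·35.2^0.26·exp(0.059·87-2.0916) = 0.2801
  Cl⁻ term: 0.01025·302.0^0.27·exp(0.036·87+0.049·-6.6) = 0.7945
  r_corr = 0.2801 + 0.7945 = 1.075 μm/a
zinc: f(T) = +0.038·(T−10) [T≤10 °C] = -0.6308
  Pd branch = 0.0129·Pd^0.44·e^(0.046·RH+f) = 1.8 μm/a
  Cl⁻ term: 0.0175·302.0^0.57·exp(0.008·87+0.085·-6.6) = 0.5191
  sum: 1.8 + 0.5191 → r_corr = 2.319 μm/a
Ordering by μm/a: zinc (2.32) > copper (1.07)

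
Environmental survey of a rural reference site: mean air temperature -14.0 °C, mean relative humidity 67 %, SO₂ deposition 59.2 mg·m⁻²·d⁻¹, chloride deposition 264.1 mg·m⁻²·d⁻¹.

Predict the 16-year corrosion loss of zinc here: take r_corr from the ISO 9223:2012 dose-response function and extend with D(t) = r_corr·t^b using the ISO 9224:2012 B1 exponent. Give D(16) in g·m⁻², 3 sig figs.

zinc: T≤10 °C ⇒ hinge +0.038·(-14.0−10) = -0.9120
  SO₂ term: 0.0129·59.2^0.44·exp(0.046·67-0.9120) = 0.6805
  Sd branch = 0.0175·Sd^0.57·e^(0.008·RH+0.085·T) = 0.2185 μm/a
  r_corr = 0.6805 + 0.2185 = 0.899 μm/a
Power-law: D(16) = r_corr · 16^0.813
  D(16) = 0.899 × 16^0.813 = 0.899 × 9.527 = 8.565 μm
  Mass loss = 8.565 μm × 7.14 g/cm³ = 61.15 g·m⁻²

D(16) = 61.2 g·m⁻²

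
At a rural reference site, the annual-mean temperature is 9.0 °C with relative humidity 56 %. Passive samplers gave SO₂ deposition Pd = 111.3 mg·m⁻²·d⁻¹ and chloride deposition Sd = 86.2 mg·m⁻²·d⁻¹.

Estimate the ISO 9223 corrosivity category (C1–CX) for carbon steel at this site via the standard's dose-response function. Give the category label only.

C4

carbon steel: T≤10 °C ⇒ hinge +0.150·(9.0−10) = -0.1500
  sulphur-dioxide contribution → 54.13 μm/a
  chloride contribution → 14.71 μm/a
  ⇒ r_corr(carbon steel) = 68.83 μm/a
68.8 μm/a falls in (50, 80] for carbon steel → category C4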